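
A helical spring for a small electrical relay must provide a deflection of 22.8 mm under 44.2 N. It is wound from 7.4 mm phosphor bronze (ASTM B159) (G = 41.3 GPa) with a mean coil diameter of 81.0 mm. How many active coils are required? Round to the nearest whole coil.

Required rate k = F/δ = 44.2/22.8 = 1.9386 N/mm
N_a = Gd⁴/(8D³k) = (41.3×10³ × 7.4⁴)/(8 × 81.0³ × 1.9386)
    = 1.23845e+08 / 8.242e+06 = 15.03 → 15 coils

15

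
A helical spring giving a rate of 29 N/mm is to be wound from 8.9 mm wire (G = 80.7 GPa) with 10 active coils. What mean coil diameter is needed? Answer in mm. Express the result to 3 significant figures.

60.2 mm

D = (Gd⁴/(8N_a·k))^(1/3) = (80.7×10³·8.9⁴/(8·10·29))^(1/3)
  = (218246)^(1/3) = 60.2072 mm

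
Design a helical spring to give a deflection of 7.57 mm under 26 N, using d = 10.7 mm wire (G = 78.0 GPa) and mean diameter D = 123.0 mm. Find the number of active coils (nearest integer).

Required rate k = F/δ = 26/7.57 = 3.4346 N/mm
N_a = Gd⁴/(8D³k) = (78.0×10³ × 10.7⁴)/(8 × 123.0³ × 3.4346)
    = 1.02242e+09 / 5.11308e+07 = 20 → 20 coils

20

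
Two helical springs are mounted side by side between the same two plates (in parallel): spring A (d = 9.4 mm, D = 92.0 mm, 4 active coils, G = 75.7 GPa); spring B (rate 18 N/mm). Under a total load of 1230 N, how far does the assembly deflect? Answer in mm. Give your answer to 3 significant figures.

29.5 mm

k_A = Gd⁴/(8D³N_a) = (75.7×10³)(9.4⁴)/(8·92.0³·4) = 23.719 N/mm
Parallel: k_eq = 23.719 + 18 = 41.719 N/mm
δ = F/k_eq = 1230/41.719 = 29.483 mm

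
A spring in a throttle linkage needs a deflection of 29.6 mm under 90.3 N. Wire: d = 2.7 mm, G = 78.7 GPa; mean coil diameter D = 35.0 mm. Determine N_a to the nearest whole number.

Required rate k = F/δ = 90.3/29.6 = 3.0507 N/mm
N_a = Gd⁴/(8D³k) = (78.7×10³ × 2.7⁴)/(8 × 35.0³ × 3.0507)
    = 4.18244e+06 / 1.04638e+06 = 3.997 → 4 coils

4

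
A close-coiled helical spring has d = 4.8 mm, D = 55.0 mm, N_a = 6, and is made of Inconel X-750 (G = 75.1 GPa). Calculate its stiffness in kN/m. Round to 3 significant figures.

4.99 kN/m

k = Gd⁴/(8D³N_a) = (75.1×10³ × 4.8⁴) / (8 × 55.0³ × 6)
  = 3.98662e+07 / 7.986e+06 = 4.992 N/mm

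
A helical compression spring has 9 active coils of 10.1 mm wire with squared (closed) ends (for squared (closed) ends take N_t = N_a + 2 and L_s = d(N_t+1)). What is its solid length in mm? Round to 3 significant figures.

121 mm

squared (closed) ends: N_t = N_a + 2 = 9 + 2 = 11
L_s = d·(N_t+1) = 10.1 × 12 = 121.2 mm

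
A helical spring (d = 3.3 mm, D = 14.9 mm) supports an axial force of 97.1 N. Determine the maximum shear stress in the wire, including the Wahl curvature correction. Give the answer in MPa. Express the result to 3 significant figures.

138 MPa

Spring index C = D/d = 14.9/3.3 = 4.5152
K_W = (4C−1)/(4C−4) + 0.615/C = 17.061/14.061 + 0.1362 = 1.3496
τ₀ = 8FD/(πd³) = 8·97.1·14.9/(π·3.3³) = 11574.3/112.9 = 102.52 MPa
τ_max = K·τ₀ = 1.3496 × 102.52 = 138.36 MPa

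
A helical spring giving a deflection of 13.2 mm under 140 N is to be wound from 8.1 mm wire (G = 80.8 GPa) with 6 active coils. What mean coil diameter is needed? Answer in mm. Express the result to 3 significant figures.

88.1 mm

Required rate k = F/δ = 140/13.2 = 10.606 N/mm
D = (Gd⁴/(8N_a·k))^(1/3) = (80.8×10³·8.1⁴/(8·6·10.606))^(1/3)
  = (683213)^(1/3) = 88.0749 mm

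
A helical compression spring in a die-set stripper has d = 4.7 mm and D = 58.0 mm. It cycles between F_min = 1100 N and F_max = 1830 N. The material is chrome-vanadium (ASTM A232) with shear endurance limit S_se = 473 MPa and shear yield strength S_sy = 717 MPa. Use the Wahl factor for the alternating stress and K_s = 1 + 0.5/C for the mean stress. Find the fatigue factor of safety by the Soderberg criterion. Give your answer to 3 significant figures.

0.235

C = D/d = 58.0/4.7 = 12.3404; K_W = (4C−1)/(4C−4)+0.615/C = 1.1160; K_s = 1+0.5/C = 1.0405
F_a = (F_max−F_min)/2 = 365 N; F_m = (F_max+F_min)/2 = 1465 N
τ_a = K_W·8F_aD/(πd³) = 1.1160 × 519.24 = 579.46 MPa
τ_m = K_s·8F_mD/(πd³) = 1.0405 × 2084.1 = 2168.5 MPa
Soderberg: 1/n_f = τ_a/S_se + τ_m/S_sy = 579.46/473 + 2168.5/717 = 1.22507 + 3.02442 = 4.2495
n_f = 1/4.2495 = 0.2353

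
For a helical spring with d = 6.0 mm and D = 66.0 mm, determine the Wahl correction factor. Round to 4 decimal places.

C = D/d = 66.0/6.0 = 11.0000
K_W = (4C−1)/(4C−4) + 0.615/C = 43.000/40.000 + 0.0559 = 1.1309

1.1309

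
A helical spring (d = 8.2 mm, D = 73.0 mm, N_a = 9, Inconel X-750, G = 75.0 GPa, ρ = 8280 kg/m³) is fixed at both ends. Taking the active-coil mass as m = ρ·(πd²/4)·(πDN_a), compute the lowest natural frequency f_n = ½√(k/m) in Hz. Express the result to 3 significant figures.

k = Gd⁴/(8D³N_a) = (75.0×10³)(8.2⁴)/(8·73.0³·9) = 12.106 N/mm = 12106 N/m
Wire length L = πDN_a = π·73.0·9 = 2064 mm
m = ρ·(πd²/4)·L = 8280 × 52.81×10⁻⁶ m² × 2.064 m = 0.90253 kg
f_n = ½√(k/m) = 0.5·√(12106/0.90253) = 0.5·√(13414) = 57.909 Hz

57.9 Hz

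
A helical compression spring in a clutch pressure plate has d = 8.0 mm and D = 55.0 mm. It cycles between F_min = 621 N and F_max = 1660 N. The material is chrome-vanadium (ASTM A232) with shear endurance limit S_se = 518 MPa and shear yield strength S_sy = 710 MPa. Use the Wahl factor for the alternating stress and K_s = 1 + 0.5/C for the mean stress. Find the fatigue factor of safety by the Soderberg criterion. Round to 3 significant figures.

1.24

C = D/d = 55.0/8.0 = 6.8750; K_W = (4C−1)/(4C−4)+0.615/C = 1.2171; K_s = 1+0.5/C = 1.0727
F_a = (F_max−F_min)/2 = 519.5 N; F_m = (F_max+F_min)/2 = 1140.5 N
τ_a = K_W·8F_aD/(πd³) = 1.2171 × 142.11 = 172.96 MPa
τ_m = K_s·8F_mD/(πd³) = 1.0727 × 311.98 = 334.67 MPa
Soderberg: 1/n_f = τ_a/S_se + τ_m/S_sy = 172.96/518 + 334.67/710 = 0.33390 + 0.47137 = 0.80527
n_f = 1/0.80527 = 1.242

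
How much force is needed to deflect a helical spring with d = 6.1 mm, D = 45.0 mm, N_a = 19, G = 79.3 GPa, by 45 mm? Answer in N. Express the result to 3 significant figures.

k = Gd⁴/(8D³N_a) = (79.3×10³)(6.1⁴)/(8·45.0³·19) = 7.927 N/mm
F = k·δ = 7.927 × 45 = 356.72 N

357 N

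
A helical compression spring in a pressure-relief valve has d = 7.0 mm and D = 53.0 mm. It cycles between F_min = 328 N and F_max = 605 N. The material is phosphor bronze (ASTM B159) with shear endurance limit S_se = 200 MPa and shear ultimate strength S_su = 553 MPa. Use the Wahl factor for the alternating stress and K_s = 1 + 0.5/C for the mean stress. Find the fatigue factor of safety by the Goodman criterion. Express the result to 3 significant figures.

C = D/d = 53.0/7.0 = 7.5714; K_W = (4C−1)/(4C−4)+0.615/C = 1.1954; K_s = 1+0.5/C = 1.0660
F_a = (F_max−F_min)/2 = 138.5 N; F_m = (F_max+F_min)/2 = 466.5 N
τ_a = K_W·8F_aD/(πd³) = 1.1954 × 54.497 = 65.143 MPa
τ_m = K_s·8F_mD/(πd³) = 1.0660 × 183.56 = 195.68 MPa
Goodman: 1/n_f = τ_a/S_se + τ_m/S_su = 65.143/200 + 195.68/553 = 0.32572 + 0.35385 = 0.67957
n_f = 1/0.67957 = 1.472

1.47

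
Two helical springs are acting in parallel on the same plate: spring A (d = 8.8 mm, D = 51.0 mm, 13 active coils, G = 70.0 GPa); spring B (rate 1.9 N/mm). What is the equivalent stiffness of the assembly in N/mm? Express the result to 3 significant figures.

k_A = Gd⁴/(8D³N_a) = (70.0×10³)(8.8⁴)/(8·51.0³·13) = 30.429 N/mm
Parallel: k_eq = 30.429 + 1.9 = 32.329 N/mm

32.3 N/mm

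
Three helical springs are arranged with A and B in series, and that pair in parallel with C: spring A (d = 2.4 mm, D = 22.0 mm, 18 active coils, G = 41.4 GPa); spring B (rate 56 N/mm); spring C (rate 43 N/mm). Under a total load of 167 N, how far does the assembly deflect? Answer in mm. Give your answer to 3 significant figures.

3.81 mm

k_A = Gd⁴/(8D³N_a) = (41.4×10³)(2.4⁴)/(8·22.0³·18) = 0.89581 N/mm
Springs A,B series: k_AB = 1/(1/0.89581+1/56) = 0.8817 N/mm; parallel with C: k_eq = 0.8817+43 = 43.882 N/mm
δ = F/k_eq = 167/43.882 = 3.8057 mm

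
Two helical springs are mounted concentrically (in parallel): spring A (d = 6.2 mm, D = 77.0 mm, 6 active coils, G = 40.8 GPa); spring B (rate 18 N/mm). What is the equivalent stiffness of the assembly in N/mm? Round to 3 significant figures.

20.8 N/mm

k_A = Gd⁴/(8D³N_a) = (40.8×10³)(6.2⁴)/(8·77.0³·6) = 2.7511 N/mm
Parallel: k_eq = 2.7511 + 18 = 20.751 N/mm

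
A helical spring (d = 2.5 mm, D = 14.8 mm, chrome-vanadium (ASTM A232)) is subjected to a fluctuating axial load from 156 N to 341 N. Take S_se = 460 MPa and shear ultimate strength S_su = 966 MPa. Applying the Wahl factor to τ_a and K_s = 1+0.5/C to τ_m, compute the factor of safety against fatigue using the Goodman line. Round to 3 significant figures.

0.780

C = D/d = 14.8/2.5 = 5.9200; K_W = (4C−1)/(4C−4)+0.615/C = 1.2563; K_s = 1+0.5/C = 1.0845
F_a = (F_max−F_min)/2 = 92.5 N; F_m = (F_max+F_min)/2 = 248.5 N
τ_a = K_W·8F_aD/(πd³) = 1.2563 × 223.11 = 280.3 MPa
τ_m = K_s·8F_mD/(πd³) = 1.0845 × 599.39 = 650.01 MPa
Goodman: 1/n_f = τ_a/S_se + τ_m/S_su = 280.3/460 + 650.01/966 = 0.60935 + 0.67289 = 1.2822
n_f = 1/1.2822 = 0.7799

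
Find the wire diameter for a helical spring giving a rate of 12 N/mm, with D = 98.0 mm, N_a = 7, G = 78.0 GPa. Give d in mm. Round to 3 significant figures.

d = (8D³N_a·k / G)^(1/4) = (8·98.0³·7·12 / (78.0×10³))^0.25
  = (8108.7)^0.25 = 9.4894 mm

9.49 mm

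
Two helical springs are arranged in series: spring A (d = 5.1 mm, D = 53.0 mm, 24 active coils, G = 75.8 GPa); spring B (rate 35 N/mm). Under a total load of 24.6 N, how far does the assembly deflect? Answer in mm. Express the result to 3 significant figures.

k_A = Gd⁴/(8D³N_a) = (75.8×10³)(5.1⁴)/(8·53.0³·24) = 1.794 N/mm
Series: 1/k_eq = 1/1.794 + 1/35 = 0.58599; k_eq = 1.7065 N/mm
δ = F/k_eq = 24.6/1.7065 = 14.415 mm

14.4 mm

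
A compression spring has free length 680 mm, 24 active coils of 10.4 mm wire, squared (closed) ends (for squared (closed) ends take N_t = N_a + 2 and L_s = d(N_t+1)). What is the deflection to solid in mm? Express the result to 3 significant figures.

399 mm

N_t = 26; L_s = 10.4·27 = 280.8 mm
δ_solid = L₀ − L_s = 680 − 280.8 = 399.2 mm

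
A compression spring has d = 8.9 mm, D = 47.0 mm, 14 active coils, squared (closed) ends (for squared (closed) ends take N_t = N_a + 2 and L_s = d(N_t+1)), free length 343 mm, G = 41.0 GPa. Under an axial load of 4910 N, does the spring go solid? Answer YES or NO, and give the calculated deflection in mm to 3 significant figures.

k = Gd⁴/(8D³N_a) = (41.0×10³)(8.9⁴)/(8·47.0³·14) = 22.122 N/mm
N_t = 16; L_s = 8.9·17 = 151.3 mm; δ_solid = L₀ − L_s = 343 − 151.3 = 191.7 mm
δ = F/k = 4910/22.122 = 221.95 mm
δ ≥ δ_solid → spring goes solid

YES, δ = 222 mm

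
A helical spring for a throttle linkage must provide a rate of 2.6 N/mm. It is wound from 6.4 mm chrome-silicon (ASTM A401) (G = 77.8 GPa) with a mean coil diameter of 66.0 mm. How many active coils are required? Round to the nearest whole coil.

22

N_a = Gd⁴/(8D³k) = (77.8×10³ × 6.4⁴)/(8 × 66.0³ × 2.6)
    = 1.30527e+08 / 5.97992e+06 = 21.83 → 22 coils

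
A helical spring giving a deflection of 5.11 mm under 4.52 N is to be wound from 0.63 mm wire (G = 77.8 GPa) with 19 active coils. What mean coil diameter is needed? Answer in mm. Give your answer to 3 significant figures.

Required rate k = F/δ = 4.52/5.11 = 0.88454 N/mm
D = (Gd⁴/(8N_a·k))^(1/3) = (77.8×10³·0.63⁴/(8·19·0.88454))^(1/3)
  = (91.155)^(1/3) = 4.5005 mm

4.50 mm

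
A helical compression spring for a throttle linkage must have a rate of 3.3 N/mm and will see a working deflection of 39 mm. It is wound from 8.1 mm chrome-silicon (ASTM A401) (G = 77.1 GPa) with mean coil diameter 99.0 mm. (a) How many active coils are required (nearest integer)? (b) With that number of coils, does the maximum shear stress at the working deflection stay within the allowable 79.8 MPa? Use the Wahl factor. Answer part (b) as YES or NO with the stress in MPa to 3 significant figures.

(a) 13 coils; (b) YES, τ_max = 68.0 MPa

N_a = Gd⁴/(8D³k) = (77.1×10³)(8.1⁴)/(8·99.0³·3.3) = 12.96 → N_a = 13
Actual rate k = Gd⁴/(8D³·13) = 3.2889 N/mm
Working load F = kδ = 3.2889·39 = 128.27 N
C = 99.0/8.1 = 12.2222; K_W = (4C−1)/(4C−4)+0.615/C = 1.1171
τ_max = K_W·8FD/(πd³) = 1.1171·60.847 = 67.975 MPa
τ_max ≤ 79.8 MPa → acceptable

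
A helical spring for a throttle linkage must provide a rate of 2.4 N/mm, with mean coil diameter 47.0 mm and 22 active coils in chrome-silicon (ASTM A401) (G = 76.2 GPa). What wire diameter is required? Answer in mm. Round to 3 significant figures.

d = (8D³N_a·k / G)^(1/4) = (8·47.0³·22·2.4 / (76.2×10³))^0.25
  = (575.52)^0.25 = 4.8980 mm

4.90 mm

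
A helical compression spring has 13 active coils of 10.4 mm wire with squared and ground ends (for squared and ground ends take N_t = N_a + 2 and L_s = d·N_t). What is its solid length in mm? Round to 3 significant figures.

156 mm

squared and ground ends: N_t = N_a + 2 = 13 + 2 = 15
L_s = d·N_t = 10.4 × 15 = 156 mm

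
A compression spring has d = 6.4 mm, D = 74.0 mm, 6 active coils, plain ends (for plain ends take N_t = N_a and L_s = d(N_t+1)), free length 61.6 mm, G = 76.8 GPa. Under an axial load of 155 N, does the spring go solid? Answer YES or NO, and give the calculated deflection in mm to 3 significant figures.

YES, δ = 23.4 mm

k = Gd⁴/(8D³N_a) = (76.8×10³)(6.4⁴)/(8·74.0³·6) = 6.6244 N/mm
N_t = 6; L_s = 6.4·7 = 44.8 mm; δ_solid = L₀ − L_s = 61.6 − 44.8 = 16.8 mm
δ = F/k = 155/6.6244 = 23.398 mm
δ ≥ δ_solid → spring goes solid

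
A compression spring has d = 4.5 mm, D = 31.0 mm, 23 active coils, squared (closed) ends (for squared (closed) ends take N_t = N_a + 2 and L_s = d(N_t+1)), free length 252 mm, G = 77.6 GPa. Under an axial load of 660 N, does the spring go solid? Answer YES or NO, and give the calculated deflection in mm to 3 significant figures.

NO, δ = 114 mm

k = Gd⁴/(8D³N_a) = (77.6×10³)(4.5⁴)/(8·31.0³·23) = 5.8051 N/mm
N_t = 25; L_s = 4.5·26 = 117 mm; δ_solid = L₀ − L_s = 252 − 117 = 135 mm
δ = F/k = 660/5.8051 = 113.69 mm
δ < δ_solid → spring does not go solid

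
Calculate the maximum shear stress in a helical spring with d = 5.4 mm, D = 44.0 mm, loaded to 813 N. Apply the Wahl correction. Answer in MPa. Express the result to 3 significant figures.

Spring index C = D/d = 44.0/5.4 = 8.1481
K_W = (4C−1)/(4C−4) + 0.615/C = 31.593/28.593 + 0.0755 = 1.1804
τ₀ = 8FD/(πd³) = 8·813·44.0/(π·5.4³) = 286176/494.69 = 578.5 MPa
τ_max = K·τ₀ = 1.1804 × 578.5 = 682.86 MPa

683 MPa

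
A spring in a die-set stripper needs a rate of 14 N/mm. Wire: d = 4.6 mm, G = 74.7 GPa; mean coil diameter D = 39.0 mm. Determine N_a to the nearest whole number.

5

N_a = Gd⁴/(8D³k) = (74.7×10³ × 4.6⁴)/(8 × 39.0³ × 14)
    = 3.34466e+07 / 6.64373e+06 = 5.034 → 5 coils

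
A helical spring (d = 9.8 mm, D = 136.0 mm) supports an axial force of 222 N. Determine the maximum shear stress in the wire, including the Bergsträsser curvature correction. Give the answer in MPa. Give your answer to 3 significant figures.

89.5 MPa

Spring index C = D/d = 136.0/9.8 = 13.8776
K_B = (4C+2)/(4C−3) = 57.510/52.510 = 1.0952
τ₀ = 8FD/(πd³) = 8·222·136.0/(π·9.8³) = 241536/2956.8 = 81.687 MPa
τ_max = K·τ₀ = 1.0952 × 81.687 = 89.465 MPa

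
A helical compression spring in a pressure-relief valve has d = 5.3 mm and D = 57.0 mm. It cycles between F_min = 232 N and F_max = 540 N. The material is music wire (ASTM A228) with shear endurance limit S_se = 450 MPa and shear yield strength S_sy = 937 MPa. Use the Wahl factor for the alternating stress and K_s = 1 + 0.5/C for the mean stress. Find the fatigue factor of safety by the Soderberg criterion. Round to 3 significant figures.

C = D/d = 57.0/5.3 = 10.7547; K_W = (4C−1)/(4C−4)+0.615/C = 1.1341; K_s = 1+0.5/C = 1.0465
F_a = (F_max−F_min)/2 = 154 N; F_m = (F_max+F_min)/2 = 386 N
τ_a = K_W·8F_aD/(πd³) = 1.1341 × 150.14 = 170.27 MPa
τ_m = K_s·8F_mD/(πd³) = 1.0465 × 376.34 = 393.83 MPa
Soderberg: 1/n_f = τ_a/S_se + τ_m/S_sy = 170.27/450 + 393.83/937 = 0.37839 + 0.42031 = 0.7987
n_f = 1/0.7987 = 1.252

1.25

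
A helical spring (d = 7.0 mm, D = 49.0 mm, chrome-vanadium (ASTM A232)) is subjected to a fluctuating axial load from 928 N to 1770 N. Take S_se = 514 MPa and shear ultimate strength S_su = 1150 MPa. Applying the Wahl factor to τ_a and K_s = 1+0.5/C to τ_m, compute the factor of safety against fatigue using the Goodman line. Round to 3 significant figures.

C = D/d = 49.0/7.0 = 7.0000; K_W = (4C−1)/(4C−4)+0.615/C = 1.2129; K_s = 1+0.5/C = 1.0714
F_a = (F_max−F_min)/2 = 421 N; F_m = (F_max+F_min)/2 = 1349 N
τ_a = K_W·8F_aD/(πd³) = 1.2129 × 153.15 = 185.75 MPa
τ_m = K_s·8F_mD/(πd³) = 1.0714 × 490.74 = 525.8 MPa
Goodman: 1/n_f = τ_a/S_se + τ_m/S_su = 185.75/514 + 525.8/1150 = 0.36139 + 0.45721 = 0.8186
n_f = 1/0.8186 = 1.222

1.22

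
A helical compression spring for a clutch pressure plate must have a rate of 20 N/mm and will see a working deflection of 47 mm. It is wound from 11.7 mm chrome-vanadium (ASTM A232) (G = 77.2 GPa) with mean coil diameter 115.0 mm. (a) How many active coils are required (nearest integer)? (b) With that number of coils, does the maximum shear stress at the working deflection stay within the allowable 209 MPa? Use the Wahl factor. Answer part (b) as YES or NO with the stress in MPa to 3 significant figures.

(a) 6 coils; (b) YES, τ_max = 195 MPa

N_a = Gd⁴/(8D³k) = (77.2×10³)(11.7⁴)/(8·115.0³·20) = 5.945 → N_a = 6
Actual rate k = Gd⁴/(8D³·6) = 19.816 N/mm
Working load F = kδ = 19.816·47 = 931.37 N
C = 115.0/11.7 = 9.8291; K_W = (4C−1)/(4C−4)+0.615/C = 1.1475
τ_max = K_W·8FD/(πd³) = 1.1475·170.3 = 195.42 MPa
τ_max ≤ 209 MPa → acceptable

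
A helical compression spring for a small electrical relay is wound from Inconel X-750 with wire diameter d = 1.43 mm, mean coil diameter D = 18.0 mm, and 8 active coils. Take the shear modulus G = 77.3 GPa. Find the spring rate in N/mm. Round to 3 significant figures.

0.866 N/mm

k = Gd⁴/(8D³N_a) = (77.3×10³ × 1.43⁴) / (8 × 18.0³ × 8)
  = 323239 / 373248 = 0.86602 N/mm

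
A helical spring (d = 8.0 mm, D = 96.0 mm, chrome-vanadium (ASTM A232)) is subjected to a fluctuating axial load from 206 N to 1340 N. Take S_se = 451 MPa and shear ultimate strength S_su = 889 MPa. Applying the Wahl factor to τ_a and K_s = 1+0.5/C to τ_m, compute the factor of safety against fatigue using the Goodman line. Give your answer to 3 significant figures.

C = D/d = 96.0/8.0 = 12.0000; K_W = (4C−1)/(4C−4)+0.615/C = 1.1194; K_s = 1+0.5/C = 1.0417
F_a = (F_max−F_min)/2 = 567 N; F_m = (F_max+F_min)/2 = 773 N
τ_a = K_W·8F_aD/(πd³) = 1.1194 × 270.72 = 303.06 MPa
τ_m = K_s·8F_mD/(πd³) = 1.0417 × 369.08 = 384.46 MPa
Goodman: 1/n_f = τ_a/S_se + τ_m/S_su = 303.06/451 + 384.46/889 = 0.67196 + 0.43246 = 1.1044
n_f = 1/1.1044 = 0.9054

0.905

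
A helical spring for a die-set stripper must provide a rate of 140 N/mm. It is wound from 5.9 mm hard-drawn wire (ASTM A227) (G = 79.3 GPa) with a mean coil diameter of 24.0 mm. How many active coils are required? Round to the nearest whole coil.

6

N_a = Gd⁴/(8D³k) = (79.3×10³ × 5.9⁴)/(8 × 24.0³ × 140)
    = 9.60907e+07 / 1.54829e+07 = 6.206 → 6 coils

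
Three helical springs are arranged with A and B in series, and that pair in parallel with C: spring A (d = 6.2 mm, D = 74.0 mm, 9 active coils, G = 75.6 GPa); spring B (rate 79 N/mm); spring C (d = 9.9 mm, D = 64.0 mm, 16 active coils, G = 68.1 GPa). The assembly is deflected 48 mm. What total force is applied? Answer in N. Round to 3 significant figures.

k_A = Gd⁴/(8D³N_a) = (75.6×10³)(6.2⁴)/(8·74.0³·9) = 3.8288 N/mm
k_C = Gd⁴/(8D³N_a) = (68.1×10³)(9.9⁴)/(8·64.0³·16) = 19.496 N/mm
Springs A,B series: k_AB = 1/(1/3.8288+1/79) = 3.6518 N/mm; parallel with C: k_eq = 3.6518+19.496 = 23.147 N/mm
F = k_eq·δ = 23.147·48 = 1111.1 N

1110 N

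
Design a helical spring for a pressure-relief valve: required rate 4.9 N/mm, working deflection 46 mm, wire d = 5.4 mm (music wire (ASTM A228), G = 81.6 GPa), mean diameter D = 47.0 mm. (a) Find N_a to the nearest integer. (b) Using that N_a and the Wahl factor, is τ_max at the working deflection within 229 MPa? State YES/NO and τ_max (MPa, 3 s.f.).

N_a = Gd⁴/(8D³k) = (81.6×10³)(5.4⁴)/(8·47.0³·4.9) = 17.05 → N_a = 17
Actual rate k = Gd⁴/(8D³·17) = 4.914 N/mm
Working load F = kδ = 4.914·46 = 226.04 N
C = 47.0/5.4 = 8.7037; K_W = (4C−1)/(4C−4)+0.615/C = 1.1680
τ_max = K_W·8FD/(πd³) = 1.1680·171.81 = 200.68 MPa
τ_max ≤ 229 MPa → acceptable

(a) 17 coils; (b) YES, τ_max = 201 MPa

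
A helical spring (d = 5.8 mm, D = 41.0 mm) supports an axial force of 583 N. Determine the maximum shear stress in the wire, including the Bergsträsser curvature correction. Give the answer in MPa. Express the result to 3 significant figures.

Spring index C = D/d = 41.0/5.8 = 7.0690
K_B = (4C+2)/(4C−3) = 30.276/25.276 = 1.1978
τ₀ = 8FD/(πd³) = 8·583·41.0/(π·5.8³) = 191224/612.96 = 311.97 MPa
τ_max = K·τ₀ = 1.1978 × 311.97 = 373.68 MPa

374 MPa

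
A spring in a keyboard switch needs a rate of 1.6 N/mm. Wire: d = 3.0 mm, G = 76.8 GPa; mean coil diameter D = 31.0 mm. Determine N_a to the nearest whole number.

16

N_a = Gd⁴/(8D³k) = (76.8×10³ × 3.0⁴)/(8 × 31.0³ × 1.6)
    = 6.2208e+06 / 381325 = 16.31 → 16 coils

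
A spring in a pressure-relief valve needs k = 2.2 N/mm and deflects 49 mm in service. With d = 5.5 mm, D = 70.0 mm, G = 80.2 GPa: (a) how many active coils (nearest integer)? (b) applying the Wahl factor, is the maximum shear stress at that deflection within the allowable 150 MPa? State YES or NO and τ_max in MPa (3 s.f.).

N_a = Gd⁴/(8D³k) = (80.2×10³)(5.5⁴)/(8·70.0³·2.2) = 12.16 → N_a = 12
Actual rate k = Gd⁴/(8D³·12) = 2.2287 N/mm
Working load F = kδ = 2.2287·49 = 109.21 N
C = 70.0/5.5 = 12.7273; K_W = (4C−1)/(4C−4)+0.615/C = 1.1123
τ_max = K_W·8FD/(πd³) = 1.1123·117.01 = 130.14 MPa
τ_max ≤ 150 MPa → acceptable

(a) 12 coils; (b) YES, τ_max = 130 MPa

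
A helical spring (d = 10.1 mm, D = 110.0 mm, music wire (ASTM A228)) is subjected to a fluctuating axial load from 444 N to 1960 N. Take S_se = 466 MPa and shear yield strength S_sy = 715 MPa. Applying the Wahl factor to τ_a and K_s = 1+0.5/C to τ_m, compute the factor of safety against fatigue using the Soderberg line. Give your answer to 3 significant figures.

1.02

C = D/d = 110.0/10.1 = 10.8911; K_W = (4C−1)/(4C−4)+0.615/C = 1.1323; K_s = 1+0.5/C = 1.0459
F_a = (F_max−F_min)/2 = 758 N; F_m = (F_max+F_min)/2 = 1202 N
τ_a = K_W·8F_aD/(πd³) = 1.1323 × 206.08 = 233.34 MPa
τ_m = K_s·8F_mD/(πd³) = 1.0459 × 326.79 = 341.8 MPa
Soderberg: 1/n_f = τ_a/S_se + τ_m/S_sy = 233.34/466 + 341.8/715 = 0.50074 + 0.47804 = 0.97878
n_f = 1/0.97878 = 1.022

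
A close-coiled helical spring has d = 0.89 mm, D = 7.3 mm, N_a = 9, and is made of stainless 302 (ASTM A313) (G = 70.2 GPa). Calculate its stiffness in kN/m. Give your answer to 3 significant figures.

1.57 kN/m

k = Gd⁴/(8D³N_a) = (70.2×10³ × 0.89⁴) / (8 × 7.3³ × 9)
  = 44045.1 / 28009.2 = 1.5725 N/mm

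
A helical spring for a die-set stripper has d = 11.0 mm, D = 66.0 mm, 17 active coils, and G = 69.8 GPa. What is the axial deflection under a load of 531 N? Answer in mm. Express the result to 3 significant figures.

20.3 mm

k = Gd⁴/(8D³N_a) = (69.8×10³)(11.0⁴)/(8·66.0³·17) = 26.137 N/mm
δ = F/k = 531 / 26.137 = 20.316 mm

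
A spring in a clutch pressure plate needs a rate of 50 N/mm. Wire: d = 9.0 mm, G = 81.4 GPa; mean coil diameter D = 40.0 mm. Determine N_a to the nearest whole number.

21

N_a = Gd⁴/(8D³k) = (81.4×10³ × 9.0⁴)/(8 × 40.0³ × 50)
    = 5.34065e+08 / 2.56e+07 = 20.86 → 21 coils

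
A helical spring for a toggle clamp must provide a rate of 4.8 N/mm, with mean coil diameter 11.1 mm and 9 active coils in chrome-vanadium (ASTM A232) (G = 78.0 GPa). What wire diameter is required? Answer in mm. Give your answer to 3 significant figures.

d = (8D³N_a·k / G)^(1/4) = (8·11.1³·9·4.8 / (78.0×10³))^0.25
  = (6.0597)^0.25 = 1.5690 mm

1.57 mm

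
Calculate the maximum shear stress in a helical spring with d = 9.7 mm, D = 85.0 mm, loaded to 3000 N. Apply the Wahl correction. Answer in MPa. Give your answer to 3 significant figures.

830 MPa

Spring index C = D/d = 85.0/9.7 = 8.7629
K_W = (4C−1)/(4C−4) + 0.615/C = 34.052/31.052 + 0.0702 = 1.1668
τ₀ = 8FD/(πd³) = 8·3000·85.0/(π·9.7³) = 2.04e+06/2867.2 = 711.48 MPa
τ_max = K·τ₀ = 1.1668 × 711.48 = 830.16 MPa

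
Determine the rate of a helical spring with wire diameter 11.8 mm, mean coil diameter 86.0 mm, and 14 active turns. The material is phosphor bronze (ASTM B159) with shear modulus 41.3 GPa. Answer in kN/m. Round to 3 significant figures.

k = Gd⁴/(8D³N_a) = (41.3×10³ × 11.8⁴) / (8 × 86.0³ × 14)
  = 8.00715e+08 / 7.12383e+07 = 11.24 N/mm

11.2 kN/m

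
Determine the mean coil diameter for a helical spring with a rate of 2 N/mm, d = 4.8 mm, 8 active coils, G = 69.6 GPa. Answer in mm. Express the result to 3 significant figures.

D = (Gd⁴/(8N_a·k))^(1/3) = (69.6×10³·4.8⁴/(8·8·2))^(1/3)
  = (288645)^(1/3) = 66.0878 mm

66.1 mm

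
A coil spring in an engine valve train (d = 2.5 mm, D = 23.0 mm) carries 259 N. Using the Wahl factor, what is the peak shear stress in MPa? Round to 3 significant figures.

Spring index C = D/d = 23.0/2.5 = 9.2000
K_W = (4C−1)/(4C−4) + 0.615/C = 35.800/32.800 + 0.0668 = 1.1583
τ₀ = 8FD/(πd³) = 8·259·23.0/(π·2.5³) = 47656/49.087 = 970.84 MPa
τ_max = K·τ₀ = 1.1583 × 970.84 = 1124.5 MPa

1120 MPa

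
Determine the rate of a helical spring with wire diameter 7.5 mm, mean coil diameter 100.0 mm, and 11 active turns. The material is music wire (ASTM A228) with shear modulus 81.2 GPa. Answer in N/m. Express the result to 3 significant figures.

2920 N/m

k = Gd⁴/(8D³N_a) = (81.2×10³ × 7.5⁴) / (8 × 100.0³ × 11)
  = 2.56922e+08 / 8.8e+07 = 2.9196 N/mm = 2919.6 N/m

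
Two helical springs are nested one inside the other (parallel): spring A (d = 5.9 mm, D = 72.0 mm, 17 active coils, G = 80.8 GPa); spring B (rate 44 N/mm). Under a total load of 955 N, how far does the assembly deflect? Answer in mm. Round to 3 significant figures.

k_A = Gd⁴/(8D³N_a) = (80.8×10³)(5.9⁴)/(8·72.0³·17) = 1.9288 N/mm
Parallel: k_eq = 1.9288 + 44 = 45.929 N/mm
δ = F/k_eq = 955/45.929 = 20.793 mm

20.8 mm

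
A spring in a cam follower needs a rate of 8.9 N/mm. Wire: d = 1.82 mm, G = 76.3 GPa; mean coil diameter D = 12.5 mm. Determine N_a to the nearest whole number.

6

N_a = Gd⁴/(8D³k) = (76.3×10³ × 1.82⁴)/(8 × 12.5³ × 8.9)
    = 837163 / 139062 = 6.02 → 6 coils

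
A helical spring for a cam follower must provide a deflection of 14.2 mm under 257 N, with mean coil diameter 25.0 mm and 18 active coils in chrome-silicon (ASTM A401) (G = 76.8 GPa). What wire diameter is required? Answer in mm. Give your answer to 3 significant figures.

4.80 mm

Required rate k = F/δ = 257/14.2 = 18.099 N/mm
d = (8D³N_a·k / G)^(1/4) = (8·25.0³·18·18.099 / (76.8×10³))^0.25
  = (530.23)^0.25 = 4.7986 mm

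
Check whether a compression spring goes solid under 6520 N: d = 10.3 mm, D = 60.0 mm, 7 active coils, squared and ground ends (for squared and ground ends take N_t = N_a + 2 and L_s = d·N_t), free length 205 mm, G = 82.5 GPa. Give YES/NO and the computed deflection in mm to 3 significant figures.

NO, δ = 84.9 mm

k = Gd⁴/(8D³N_a) = (82.5×10³)(10.3⁴)/(8·60.0³·7) = 76.765 N/mm
N_t = 9; L_s = 10.3·9 = 92.7 mm; δ_solid = L₀ − L_s = 205 − 92.7 = 112.3 mm
δ = F/k = 6520/76.765 = 84.935 mm
δ < δ_solid → spring does not go solid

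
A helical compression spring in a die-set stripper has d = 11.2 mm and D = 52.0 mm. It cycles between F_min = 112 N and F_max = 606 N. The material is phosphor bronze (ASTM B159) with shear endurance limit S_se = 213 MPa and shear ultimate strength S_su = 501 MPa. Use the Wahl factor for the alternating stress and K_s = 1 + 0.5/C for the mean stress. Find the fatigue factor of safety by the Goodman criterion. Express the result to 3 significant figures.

4.52

C = D/d = 52.0/11.2 = 4.6429; K_W = (4C−1)/(4C−4)+0.615/C = 1.3383; K_s = 1+0.5/C = 1.1077
F_a = (F_max−F_min)/2 = 247 N; F_m = (F_max+F_min)/2 = 359 N
τ_a = K_W·8F_aD/(πd³) = 1.3383 × 23.28 = 31.157 MPa
τ_m = K_s·8F_mD/(πd³) = 1.1077 × 33.836 = 37.48 MPa
Goodman: 1/n_f = τ_a/S_se + τ_m/S_su = 31.157/213 + 37.48/501 = 0.14628 + 0.07481 = 0.22109
n_f = 1/0.22109 = 4.523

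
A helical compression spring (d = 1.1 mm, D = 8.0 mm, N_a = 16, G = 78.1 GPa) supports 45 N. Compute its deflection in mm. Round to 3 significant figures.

25.8 mm

k = Gd⁴/(8D³N_a) = (78.1×10³)(1.1⁴)/(8·8.0³·16) = 1.7448 N/mm
δ = F/k = 45 / 1.7448 = 25.791 mm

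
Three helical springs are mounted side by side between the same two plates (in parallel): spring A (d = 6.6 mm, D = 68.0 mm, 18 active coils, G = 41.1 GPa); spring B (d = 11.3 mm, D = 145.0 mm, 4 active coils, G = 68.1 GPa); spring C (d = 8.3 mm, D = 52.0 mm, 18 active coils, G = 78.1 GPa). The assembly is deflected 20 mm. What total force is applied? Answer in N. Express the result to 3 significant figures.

628 N

k_A = Gd⁴/(8D³N_a) = (41.1×10³)(6.6⁴)/(8·68.0³·18) = 1.7224 N/mm
k_B = Gd⁴/(8D³N_a) = (68.1×10³)(11.3⁴)/(8·145.0³·4) = 11.382 N/mm
k_C = Gd⁴/(8D³N_a) = (78.1×10³)(8.3⁴)/(8·52.0³·18) = 18.306 N/mm
Parallel: k_eq = 1.7224 + 11.382 + 18.306 = 31.41 N/mm
F = k_eq·δ = 31.41·20 = 628.2 N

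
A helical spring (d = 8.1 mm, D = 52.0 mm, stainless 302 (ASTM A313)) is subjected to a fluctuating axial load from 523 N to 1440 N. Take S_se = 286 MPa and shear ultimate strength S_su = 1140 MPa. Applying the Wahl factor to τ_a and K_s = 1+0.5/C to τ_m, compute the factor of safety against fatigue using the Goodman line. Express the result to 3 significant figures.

1.38

C = D/d = 52.0/8.1 = 6.4198; K_W = (4C−1)/(4C−4)+0.615/C = 1.2342; K_s = 1+0.5/C = 1.0779
F_a = (F_max−F_min)/2 = 458.5 N; F_m = (F_max+F_min)/2 = 981.5 N
τ_a = K_W·8F_aD/(πd³) = 1.2342 × 114.24 = 141 MPa
τ_m = K_s·8F_mD/(πd³) = 1.0779 × 244.56 = 263.6 MPa
Goodman: 1/n_f = τ_a/S_se + τ_m/S_su = 141/286 + 263.6/1140 = 0.49299 + 0.23123 = 0.72422
n_f = 1/0.72422 = 1.381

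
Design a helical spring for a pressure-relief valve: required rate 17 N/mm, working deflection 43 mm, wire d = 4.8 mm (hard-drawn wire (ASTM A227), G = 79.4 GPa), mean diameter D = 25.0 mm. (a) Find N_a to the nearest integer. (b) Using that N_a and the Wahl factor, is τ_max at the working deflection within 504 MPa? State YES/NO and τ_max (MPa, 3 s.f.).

(a) 20 coils; (b) NO, τ_max = 541 MPa

N_a = Gd⁴/(8D³k) = (79.4×10³)(4.8⁴)/(8·25.0³·17) = 19.83 → N_a = 20
Actual rate k = Gd⁴/(8D³·20) = 16.86 N/mm
Working load F = kδ = 16.86·43 = 724.96 N
C = 25.0/4.8 = 5.2083; K_W = (4C−1)/(4C−4)+0.615/C = 1.2963
τ_max = K_W·8FD/(πd³) = 1.2963·417.32 = 540.97 MPa
τ_max > 504 MPa → exceeds allowable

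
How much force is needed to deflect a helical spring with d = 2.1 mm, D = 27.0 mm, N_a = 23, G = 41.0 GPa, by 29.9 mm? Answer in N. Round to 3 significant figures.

6.58 N

k = Gd⁴/(8D³N_a) = (41.0×10³)(2.1⁴)/(8·27.0³·23) = 0.22017 N/mm
F = k·δ = 0.22017 × 29.9 = 6.583 N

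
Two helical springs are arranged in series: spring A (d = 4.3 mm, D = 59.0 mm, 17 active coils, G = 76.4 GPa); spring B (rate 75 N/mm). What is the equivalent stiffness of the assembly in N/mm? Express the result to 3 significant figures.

k_A = Gd⁴/(8D³N_a) = (76.4×10³)(4.3⁴)/(8·59.0³·17) = 0.93513 N/mm
Series: 1/k_eq = 1/0.93513 + 1/75 = 1.0827; k_eq = 0.92361 N/mm

0.924 N/mm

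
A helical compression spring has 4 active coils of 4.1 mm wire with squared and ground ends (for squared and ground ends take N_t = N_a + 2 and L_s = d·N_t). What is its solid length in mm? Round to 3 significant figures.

24.6 mm

squared and ground ends: N_t = N_a + 2 = 4 + 2 = 6
L_s = d·N_t = 4.1 × 6 = 24.6 mm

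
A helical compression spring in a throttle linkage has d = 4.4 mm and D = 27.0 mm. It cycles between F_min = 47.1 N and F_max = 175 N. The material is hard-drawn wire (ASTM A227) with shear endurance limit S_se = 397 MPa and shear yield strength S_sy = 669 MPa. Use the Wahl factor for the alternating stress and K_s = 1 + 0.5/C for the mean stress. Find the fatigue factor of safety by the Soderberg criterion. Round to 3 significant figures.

3.26

C = D/d = 27.0/4.4 = 6.1364; K_W = (4C−1)/(4C−4)+0.615/C = 1.2462; K_s = 1+0.5/C = 1.0815
F_a = (F_max−F_min)/2 = 63.95 N; F_m = (F_max+F_min)/2 = 111.05 N
τ_a = K_W·8F_aD/(πd³) = 1.2462 × 51.616 = 64.326 MPa
τ_m = K_s·8F_mD/(πd³) = 1.0815 × 89.632 = 96.936 MPa
Soderberg: 1/n_f = τ_a/S_se + τ_m/S_sy = 64.326/397 + 96.936/669 = 0.16203 + 0.14490 = 0.30693
n_f = 1/0.30693 = 3.258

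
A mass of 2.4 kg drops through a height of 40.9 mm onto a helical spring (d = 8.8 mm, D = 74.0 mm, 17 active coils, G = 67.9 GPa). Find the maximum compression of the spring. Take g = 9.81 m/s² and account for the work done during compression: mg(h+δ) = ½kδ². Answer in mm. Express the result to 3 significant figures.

19.6 mm

k = Gd⁴/(8D³N_a) = (67.9×10³)(8.8⁴)/(8·74.0³·17) = 7.3887 N/mm
W = mg = 2.4 × 9.81 = 23.544 N
½kδ² − Wδ − Wh = 0 → δ = (W + √(W² + 2kWh))/k
δ = (23.544 + √(554.32 + 14229.8))/7.3887 = (23.544 + 121.59)/7.3887 = 19.643 mm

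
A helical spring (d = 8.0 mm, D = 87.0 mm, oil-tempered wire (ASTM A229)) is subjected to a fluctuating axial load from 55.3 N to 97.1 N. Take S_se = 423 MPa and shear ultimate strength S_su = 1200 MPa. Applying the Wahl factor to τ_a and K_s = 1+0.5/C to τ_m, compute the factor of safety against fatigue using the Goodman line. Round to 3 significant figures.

18.9

C = D/d = 87.0/8.0 = 10.8750; K_W = (4C−1)/(4C−4)+0.615/C = 1.1325; K_s = 1+0.5/C = 1.0460
F_a = (F_max−F_min)/2 = 20.9 N; F_m = (F_max+F_min)/2 = 76.2 N
τ_a = K_W·8F_aD/(πd³) = 1.1325 × 9.0435 = 10.242 MPa
τ_m = K_s·8F_mD/(πd³) = 1.0460 × 32.972 = 34.488 MPa
Goodman: 1/n_f = τ_a/S_se + τ_m/S_su = 10.242/423 + 34.488/1200 = 0.02421 + 0.02874 = 0.052952
n_f = 1/0.052952 = 18.88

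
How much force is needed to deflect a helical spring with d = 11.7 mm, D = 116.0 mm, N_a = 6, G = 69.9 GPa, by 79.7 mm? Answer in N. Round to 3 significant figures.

k = Gd⁴/(8D³N_a) = (69.9×10³)(11.7⁴)/(8·116.0³·6) = 17.483 N/mm
F = k·δ = 17.483 × 79.7 = 1393.4 N

1390 N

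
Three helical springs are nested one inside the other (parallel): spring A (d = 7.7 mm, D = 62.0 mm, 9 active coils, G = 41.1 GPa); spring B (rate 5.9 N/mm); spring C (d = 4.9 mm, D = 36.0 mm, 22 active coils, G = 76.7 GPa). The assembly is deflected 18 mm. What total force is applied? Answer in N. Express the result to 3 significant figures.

k_A = Gd⁴/(8D³N_a) = (41.1×10³)(7.7⁴)/(8·62.0³·9) = 8.4197 N/mm
k_C = Gd⁴/(8D³N_a) = (76.7×10³)(4.9⁴)/(8·36.0³·22) = 5.3847 N/mm
Parallel: k_eq = 8.4197 + 5.9 + 5.3847 = 19.704 N/mm
F = k_eq·δ = 19.704·18 = 354.68 N

355 N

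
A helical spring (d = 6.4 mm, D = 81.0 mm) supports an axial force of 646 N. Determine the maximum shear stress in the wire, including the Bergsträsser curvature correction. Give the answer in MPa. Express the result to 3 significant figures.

562 MPa

Spring index C = D/d = 81.0/6.4 = 12.6562
K_B = (4C+2)/(4C−3) = 52.625/47.625 = 1.1050
τ₀ = 8FD/(πd³) = 8·646·81.0/(π·6.4³) = 418608/823.55 = 508.3 MPa
τ_max = K·τ₀ = 1.1050 × 508.3 = 561.66 MPa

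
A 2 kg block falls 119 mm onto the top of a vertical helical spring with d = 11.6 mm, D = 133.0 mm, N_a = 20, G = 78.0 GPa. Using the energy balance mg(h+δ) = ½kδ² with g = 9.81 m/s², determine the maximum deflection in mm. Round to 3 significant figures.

k = Gd⁴/(8D³N_a) = (78.0×10³)(11.6⁴)/(8·133.0³·20) = 3.7519 N/mm
W = mg = 2 × 9.81 = 19.62 N
½kδ² − Wδ − Wh = 0 → δ = (W + √(W² + 2kWh))/k
δ = (19.62 + √(384.94 + 17519.7))/3.7519 = (19.62 + 133.81)/3.7519 = 40.893 mm

40.9 mm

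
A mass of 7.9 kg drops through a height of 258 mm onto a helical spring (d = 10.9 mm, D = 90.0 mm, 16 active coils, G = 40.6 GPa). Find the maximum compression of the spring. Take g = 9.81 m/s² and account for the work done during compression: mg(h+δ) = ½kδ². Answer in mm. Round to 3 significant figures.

k = Gd⁴/(8D³N_a) = (40.6×10³)(10.9⁴)/(8·90.0³·16) = 6.1418 N/mm
W = mg = 7.9 × 9.81 = 77.499 N
½kδ² − Wδ − Wh = 0 → δ = (W + √(W² + 2kWh))/k
δ = (77.499 + √(6006.1 + 245607))/6.1418 = (77.499 + 501.61)/6.1418 = 94.29 mm

94.3 mm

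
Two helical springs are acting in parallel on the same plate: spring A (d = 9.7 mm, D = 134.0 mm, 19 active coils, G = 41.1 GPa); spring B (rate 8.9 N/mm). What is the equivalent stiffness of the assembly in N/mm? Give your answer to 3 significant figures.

k_A = Gd⁴/(8D³N_a) = (41.1×10³)(9.7⁴)/(8·134.0³·19) = 0.99488 N/mm
Parallel: k_eq = 0.99488 + 8.9 = 9.8949 N/mm

9.89 N/mm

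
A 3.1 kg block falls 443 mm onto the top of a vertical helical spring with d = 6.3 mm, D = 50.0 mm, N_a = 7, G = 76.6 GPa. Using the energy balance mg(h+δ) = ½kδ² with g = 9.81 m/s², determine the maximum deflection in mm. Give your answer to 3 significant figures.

k = Gd⁴/(8D³N_a) = (76.6×10³)(6.3⁴)/(8·50.0³·7) = 17.238 N/mm
W = mg = 3.1 × 9.81 = 30.411 N
½kδ² − Wδ − Wh = 0 → δ = (W + √(W² + 2kWh))/k
δ = (30.411 + √(924.83 + 464470))/17.238 = (30.411 + 682.2)/17.238 = 41.339 mm

41.3 mm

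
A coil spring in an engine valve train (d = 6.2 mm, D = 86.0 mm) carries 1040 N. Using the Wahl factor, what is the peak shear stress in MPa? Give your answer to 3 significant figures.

1050 MPa

Spring index C = D/d = 86.0/6.2 = 13.8710
K_W = (4C−1)/(4C−4) + 0.615/C = 54.484/51.484 + 0.0443 = 1.1026
τ₀ = 8FD/(πd³) = 8·1040·86.0/(π·6.2³) = 715520/748.73 = 955.65 MPa
τ_max = K·τ₀ = 1.1026 × 955.65 = 1053.7 MPa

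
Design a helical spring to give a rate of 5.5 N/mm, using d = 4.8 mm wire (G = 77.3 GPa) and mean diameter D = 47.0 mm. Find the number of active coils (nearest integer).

9

N_a = Gd⁴/(8D³k) = (77.3×10³ × 4.8⁴)/(8 × 47.0³ × 5.5)
    = 4.10341e+07 / 4.56821e+06 = 8.983 → 9 coils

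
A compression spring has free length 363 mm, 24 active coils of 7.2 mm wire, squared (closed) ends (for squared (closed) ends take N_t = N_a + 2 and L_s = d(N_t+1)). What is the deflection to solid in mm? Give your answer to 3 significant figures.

N_t = 26; L_s = 7.2·27 = 194.4 mm
δ_solid = L₀ − L_s = 363 − 194.4 = 168.6 mm

169 mm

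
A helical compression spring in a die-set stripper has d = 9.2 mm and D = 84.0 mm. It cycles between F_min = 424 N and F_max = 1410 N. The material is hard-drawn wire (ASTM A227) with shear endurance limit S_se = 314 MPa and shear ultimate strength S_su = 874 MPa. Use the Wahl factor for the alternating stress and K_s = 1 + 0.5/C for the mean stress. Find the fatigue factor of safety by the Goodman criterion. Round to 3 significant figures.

1.24

C = D/d = 84.0/9.2 = 9.1304; K_W = (4C−1)/(4C−4)+0.615/C = 1.1596; K_s = 1+0.5/C = 1.0548
F_a = (F_max−F_min)/2 = 493 N; F_m = (F_max+F_min)/2 = 917 N
τ_a = K_W·8F_aD/(πd³) = 1.1596 × 135.43 = 157.04 MPa
τ_m = K_s·8F_mD/(πd³) = 1.0548 × 251.9 = 265.69 MPa
Goodman: 1/n_f = τ_a/S_se + τ_m/S_su = 157.04/314 + 265.69/874 = 0.50013 + 0.30400 = 0.80413
n_f = 1/0.80413 = 1.244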